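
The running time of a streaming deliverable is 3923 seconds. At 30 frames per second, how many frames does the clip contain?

Frames = 3923 × 30 = 117690.

117690 frames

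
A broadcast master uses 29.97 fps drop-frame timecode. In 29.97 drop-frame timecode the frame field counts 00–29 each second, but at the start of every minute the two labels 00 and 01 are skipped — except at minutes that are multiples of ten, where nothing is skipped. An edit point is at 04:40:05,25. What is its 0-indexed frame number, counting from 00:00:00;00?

503671

As if non-drop at 30 labels/s: (4 × 3600 + 40 × 60 + 5) × 30 + 25 = 504175.
Minute boundaries passed: 280; those not divisible by 10: 280 − 28 = 252; dropped labels = 2 × 252 = 504.
Actual frame index = 504175 − 504 = 503671.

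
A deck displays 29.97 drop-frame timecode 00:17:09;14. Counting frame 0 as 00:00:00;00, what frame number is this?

Complete 10-minute blocks: 1, each 17982 frames → 17982.
Remaining 7 whole minutes in the current block: 1800 + 6 × 1798 = 12588 frames.
Within the current minute: 9 × 30 + 14 − 2 = 282 (labels ;00/;01 skipped at this minute). Total = 17982 + 12588 + 282 = 30852.

30852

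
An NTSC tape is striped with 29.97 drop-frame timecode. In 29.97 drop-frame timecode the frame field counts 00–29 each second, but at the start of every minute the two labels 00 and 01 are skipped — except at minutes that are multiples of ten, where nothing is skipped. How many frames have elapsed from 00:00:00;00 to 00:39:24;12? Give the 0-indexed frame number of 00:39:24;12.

70860

Complete 10-minute blocks: 3, each 17982 frames → 53946.
Remaining 9 whole minutes in the current block: 1800 + 8 × 1798 = 16184 frames.
Within the current minute: 24 × 30 + 12 − 2 = 730 (labels ;00/;01 skipped at this minute). Total = 53946 + 16184 + 730 = 70860.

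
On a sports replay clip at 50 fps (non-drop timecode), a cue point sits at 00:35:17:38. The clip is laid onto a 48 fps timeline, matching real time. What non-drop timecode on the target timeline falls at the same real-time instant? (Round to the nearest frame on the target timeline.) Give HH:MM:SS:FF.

00:35:17:36

Source frame index: (0×3600 + 35×60 + 17) × 50 + 38 = 105888.
Real time: 105888 / (50) = 52944/25 s.
Target frame: (52944/25) × (48) = 2541312/25 ≈ 101652.480 → 101652.
At 48 labels/s: frame 101652 → 00:35:17:36.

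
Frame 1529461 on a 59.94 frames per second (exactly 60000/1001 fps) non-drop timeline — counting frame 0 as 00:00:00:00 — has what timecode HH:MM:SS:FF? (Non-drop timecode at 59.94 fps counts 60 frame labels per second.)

07:04:51:01

1529461 ÷ 60 = 25491 full seconds, remainder 1 frame.
25491 s = 7 h 4 min 51 s.
Timecode: 07:04:51:01.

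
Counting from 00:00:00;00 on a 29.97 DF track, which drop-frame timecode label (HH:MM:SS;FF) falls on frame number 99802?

Ten DF minutes hold 17982 frames, so frame 99802 lies in block 5 (frames 89910–107891) with 9892 frames into that block.
The block's first minute is 1800 frames and the rest 1798 each; 9892 frames reaches minute 5, so 5 × 18 + 5 × 2 = 100 labels have been skipped so far.
Adding those back, label number 99802 + 100 = 99902 at 30 labels/s is 3330 s + 2 f = 0 h 55 min 30 s frame 2, i.e. 00:55:30;02.

00:55:30;02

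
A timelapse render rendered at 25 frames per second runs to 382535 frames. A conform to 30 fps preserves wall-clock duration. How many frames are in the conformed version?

459042 frames

Target frames = source frames × (target rate / source rate) = 382535 × (30)/(25) = 382535 × 6/5 = 459042.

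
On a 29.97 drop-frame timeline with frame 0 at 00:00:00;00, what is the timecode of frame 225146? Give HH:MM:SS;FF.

Ten DF minutes hold 17982 frames, so frame 225146 lies in block 12 (frames 215784–233765) with 9362 frames into that block.
The block's first minute is 1800 frames and the rest 1798 each; 9362 frames reaches minute 5, so 12 × 18 + 5 × 2 = 226 labels have been skipped so far.
Adding those back, label number 225146 + 226 = 225372 at 30 labels/s is 7512 s + 12 f = 2 h 5 min 12 s frame 12, i.e. 02:05:12;12.

02:05:12;12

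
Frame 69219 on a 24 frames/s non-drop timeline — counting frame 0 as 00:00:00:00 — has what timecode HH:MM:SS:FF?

69219 ÷ 24 = 2884 full seconds, remainder 3 frames.
2884 s = 0 h 48 min 4 s.
Timecode: 00:48:04:03.

00:48:04:03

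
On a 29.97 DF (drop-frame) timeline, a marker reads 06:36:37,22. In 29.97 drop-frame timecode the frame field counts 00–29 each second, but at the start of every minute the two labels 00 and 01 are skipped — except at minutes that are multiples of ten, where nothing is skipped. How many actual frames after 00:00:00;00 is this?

Complete 10-minute blocks: 39, each 17982 frames → 701298.
Remaining 6 whole minutes in the current block: 1800 + 5 × 1798 = 10790 frames.
Within the current minute: 37 × 30 + 22 − 2 = 1130 (labels ;00/;01 skipped at this minute). Total = 701298 + 10790 + 1130 = 713218.

713218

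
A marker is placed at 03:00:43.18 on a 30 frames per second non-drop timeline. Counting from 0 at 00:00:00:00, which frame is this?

frame 325308

Total seconds to the label: (3 × 3600 + 0 × 60 + 43) = 10843.
Frame index = 10843 × 30 + 18 = 325308.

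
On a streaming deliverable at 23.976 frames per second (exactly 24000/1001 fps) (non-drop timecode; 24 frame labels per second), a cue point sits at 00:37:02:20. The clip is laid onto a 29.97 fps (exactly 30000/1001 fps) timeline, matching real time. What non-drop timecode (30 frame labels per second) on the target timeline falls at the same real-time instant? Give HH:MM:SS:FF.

Source frame index: (0×3600 + 37×60 + 2) × 24 + 20 = 53348.
Real time: 53348 / (24000/1001) = 13350337/6000 s.
Target frame: (13350337/6000) × (30000/1001) = 66685.
At 30 labels/s: frame 66685 → 00:37:02:25.

00:37:02:25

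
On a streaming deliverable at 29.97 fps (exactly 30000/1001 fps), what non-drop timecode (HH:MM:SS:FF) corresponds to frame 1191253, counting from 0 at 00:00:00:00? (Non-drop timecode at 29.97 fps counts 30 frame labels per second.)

11:01:48:13

1191253 ÷ 30 = 39708 full seconds, remainder 13 frames.
39708 s = 11 h 1 min 48 s.
Timecode: 11:01:48:13.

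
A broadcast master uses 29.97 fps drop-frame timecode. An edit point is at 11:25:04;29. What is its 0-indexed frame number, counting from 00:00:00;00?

Complete 10-minute blocks: 68, each 17982 frames → 1222776.
Remaining 5 whole minutes in the current block: 1800 + 4 × 1798 = 8992 frames.
Within the current minute: 4 × 30 + 29 − 2 = 147 (labels ;00/;01 skipped at this minute). Total = 1222776 + 8992 + 147 = 1231915.

1231915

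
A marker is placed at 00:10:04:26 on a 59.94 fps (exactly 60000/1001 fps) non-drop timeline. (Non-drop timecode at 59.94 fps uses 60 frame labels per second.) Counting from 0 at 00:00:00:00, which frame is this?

Total seconds to the label: (0 × 3600 + 10 × 60 + 4) = 604.
Frame index = 604 × 60 + 26 = 36266.

frame 36266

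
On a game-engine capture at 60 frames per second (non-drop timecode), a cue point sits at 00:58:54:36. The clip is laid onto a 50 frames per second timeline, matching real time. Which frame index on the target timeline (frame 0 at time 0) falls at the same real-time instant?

frame 176730

Source frame index: (0×3600 + 58×60 + 54) × 60 + 36 = 212076.
Real time: 212076 / (60) = 17673/5 s.
Target frame: (17673/5) × (50) = 176730.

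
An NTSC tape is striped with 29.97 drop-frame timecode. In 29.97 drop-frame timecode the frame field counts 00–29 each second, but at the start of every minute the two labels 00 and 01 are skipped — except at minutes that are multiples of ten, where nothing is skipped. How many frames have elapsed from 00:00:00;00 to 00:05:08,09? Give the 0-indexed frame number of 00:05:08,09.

As if non-drop at 30 labels/s: (0 × 3600 + 5 × 60 + 8) × 30 + 9 = 9249.
Minute boundaries passed: 5; those not divisible by 10: 5 − 0 = 5; dropped labels = 2 × 5 = 10.
Actual frame index = 9249 − 10 = 9239.

9239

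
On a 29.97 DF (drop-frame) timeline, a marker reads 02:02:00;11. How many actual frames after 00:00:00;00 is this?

As if non-drop at 30 labels/s: (2 × 3600 + 2 × 60 + 0) × 30 + 11 = 219611.
Minute boundaries passed: 122; those not divisible by 10: 122 − 12 = 110; dropped labels = 2 × 110 = 220.
Actual frame index = 219611 − 220 = 219391.

219391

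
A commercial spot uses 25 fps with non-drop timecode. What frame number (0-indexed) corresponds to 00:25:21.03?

frame 38028

Total seconds to the label: (0 × 3600 + 25 × 60 + 21) = 1521.
Frame index = 1521 × 25 + 3 = 38028.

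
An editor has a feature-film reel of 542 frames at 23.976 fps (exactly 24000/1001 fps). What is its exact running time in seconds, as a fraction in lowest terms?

Running time = 542 ÷ (24000/1001) = 542 × 1001/24000 = 271271/12000 s.

271271/12000 seconds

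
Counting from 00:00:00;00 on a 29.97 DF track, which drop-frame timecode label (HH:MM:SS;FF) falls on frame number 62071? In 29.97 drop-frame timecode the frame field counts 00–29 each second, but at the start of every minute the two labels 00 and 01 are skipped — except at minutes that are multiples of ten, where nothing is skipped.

00:34:31;03

Each 10-minute DF block holds 10 × 60 × 30 − 9 × 2 = 17982 frames. 62071 ÷ 17982 → 3 full blocks, remainder 8125.
Within the partial block the first minute is 1800 frames and each further minute 1798, so 4 further minute boundaries passed. Total skipped labels = 18 × 3 + 2 × 4 = 62.
Non-drop label index = 62071 + 62 = 62133; at 30 labels/s that is 00:34:31:03, i.e. DF 00:34:31;03.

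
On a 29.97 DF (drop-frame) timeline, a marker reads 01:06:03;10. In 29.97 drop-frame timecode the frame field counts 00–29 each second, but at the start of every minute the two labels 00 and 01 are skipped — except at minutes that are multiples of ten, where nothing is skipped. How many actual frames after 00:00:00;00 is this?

Complete 10-minute blocks: 6, each 17982 frames → 107892.
Remaining 6 whole minutes in the current block: 1800 + 5 × 1798 = 10790 frames.
Within the current minute: 3 × 30 + 10 − 2 = 98 (labels ;00/;01 skipped at this minute). Total = 107892 + 10790 + 98 = 118780.

118780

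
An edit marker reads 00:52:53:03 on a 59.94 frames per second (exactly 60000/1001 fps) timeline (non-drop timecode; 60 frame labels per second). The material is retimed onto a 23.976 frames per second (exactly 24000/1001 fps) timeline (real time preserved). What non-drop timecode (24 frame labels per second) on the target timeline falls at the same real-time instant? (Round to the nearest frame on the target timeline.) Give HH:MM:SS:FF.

00:52:53:01

Source frame index: (0×3600 + 52×60 + 53) × 60 + 3 = 190383.
Real time: 190383 / (60000/1001) = 63524461/20000 s.
Target frame: (63524461/20000) × (24000/1001) = 380766/5 ≈ 76153.200 → 76153.
At 24 labels/s: frame 76153 → 00:52:53:01.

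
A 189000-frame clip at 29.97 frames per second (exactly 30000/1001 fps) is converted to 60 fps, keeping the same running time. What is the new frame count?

Target frames = source frames × (target rate / source rate) = 189000 × (60)/(30000/1001) = 189000 × 1001/500 = 378378.

378378 frames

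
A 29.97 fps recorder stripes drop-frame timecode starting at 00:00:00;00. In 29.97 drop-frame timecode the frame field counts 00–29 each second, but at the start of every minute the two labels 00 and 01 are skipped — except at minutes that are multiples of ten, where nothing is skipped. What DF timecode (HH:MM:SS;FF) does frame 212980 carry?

01:58:26;14

Ten DF minutes hold 17982 frames, so frame 212980 lies in block 11 (frames 197802–215783) with 15178 frames into that block.
The block's first minute is 1800 frames and the rest 1798 each; 15178 frames reaches minute 8, so 11 × 18 + 8 × 2 = 214 labels have been skipped so far.
Adding those back, label number 212980 + 214 = 213194 at 30 labels/s is 7106 s + 14 f = 1 h 58 min 26 s frame 14, i.e. 01:58:26;14.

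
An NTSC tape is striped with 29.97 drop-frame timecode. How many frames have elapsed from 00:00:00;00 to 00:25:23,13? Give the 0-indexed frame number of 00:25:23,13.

45657

Complete 10-minute blocks: 2, each 17982 frames → 35964.
Remaining 5 whole minutes in the current block: 1800 + 4 × 1798 = 8992 frames.
Within the current minute: 23 × 30 + 13 − 2 = 701 (labels ;00/;01 skipped at this minute). Total = 35964 + 8992 + 701 = 45657.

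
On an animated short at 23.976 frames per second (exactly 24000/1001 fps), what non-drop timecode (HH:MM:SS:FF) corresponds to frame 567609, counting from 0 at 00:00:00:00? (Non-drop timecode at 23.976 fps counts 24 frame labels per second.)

06:34:10:09

567609 ÷ 24 = 23650 full seconds, remainder 9 frames.
23650 s = 6 h 34 min 10 s.
Timecode: 06:34:10:09.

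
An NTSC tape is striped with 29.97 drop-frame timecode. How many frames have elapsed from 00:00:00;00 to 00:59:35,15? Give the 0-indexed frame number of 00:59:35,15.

107157

Complete 10-minute blocks: 5, each 17982 frames → 89910.
Remaining 9 whole minutes in the current block: 1800 + 8 × 1798 = 16184 frames.
Within the current minute: 35 × 30 + 15 − 2 = 1063 (labels ;00/;01 skipped at this minute). Total = 89910 + 16184 + 1063 = 107157.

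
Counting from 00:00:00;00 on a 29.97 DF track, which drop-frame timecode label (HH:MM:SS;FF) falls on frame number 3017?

00:01:40;19

Each 10-minute DF block holds 10 × 60 × 30 − 9 × 2 = 17982 frames. 3017 ÷ 17982 → 0 full blocks, remainder 3017.
Within the partial block the first minute is 1800 frames and each further minute 1798, so 1 further minute boundary passed. Total skipped labels = 18 × 0 + 2 × 1 = 2.
Non-drop label index = 3017 + 2 = 3019; at 30 labels/s that is 00:01:40:19, i.e. DF 00:01:40;19.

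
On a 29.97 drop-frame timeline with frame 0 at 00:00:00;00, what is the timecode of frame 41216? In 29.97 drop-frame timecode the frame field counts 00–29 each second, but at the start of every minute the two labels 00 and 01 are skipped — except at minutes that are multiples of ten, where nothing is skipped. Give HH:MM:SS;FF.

00:22:55;06

Ten DF minutes hold 17982 frames, so frame 41216 lies in block 2 (frames 35964–53945) with 5252 frames into that block.
The block's first minute is 1800 frames and the rest 1798 each; 5252 frames reaches minute 2, so 2 × 18 + 2 × 2 = 40 labels have been skipped so far.
Adding those back, label number 41216 + 40 = 41256 at 30 labels/s is 1375 s + 6 f = 0 h 22 min 55 s frame 6, i.e. 00:22:55;06.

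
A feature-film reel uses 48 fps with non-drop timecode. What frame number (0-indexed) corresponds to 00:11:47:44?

33980

Total seconds to the label: (0 × 3600 + 11 × 60 + 47) = 707.
Frame index = 707 × 48 + 44 = 33980.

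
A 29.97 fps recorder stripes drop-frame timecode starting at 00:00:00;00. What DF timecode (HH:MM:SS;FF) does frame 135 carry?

00:00:04;15

Each 10-minute DF block holds 10 × 60 × 30 − 9 × 2 = 17982 frames. 135 ÷ 17982 → 0 full blocks, remainder 135.
Within the partial block the first minute is 1800 frames and each further minute 1798, so 0 further minute boundaries passed. Total skipped labels = 18 × 0 + 2 × 0 = 0.
Non-drop label index = 135 + 0 = 135; at 30 labels/s that is 00:00:04:15, i.e. DF 00:00:04;15.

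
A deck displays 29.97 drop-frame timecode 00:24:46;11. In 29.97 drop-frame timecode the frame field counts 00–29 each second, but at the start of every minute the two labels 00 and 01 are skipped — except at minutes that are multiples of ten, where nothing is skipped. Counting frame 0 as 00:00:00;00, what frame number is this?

44547

Complete 10-minute blocks: 2, each 17982 frames → 35964.
Remaining 4 whole minutes in the current block: 1800 + 3 × 1798 = 7194 frames.
Within the current minute: 46 × 30 + 11 − 2 = 1389 (labels ;00/;01 skipped at this minute). Total = 35964 + 7194 + 1389 = 44547.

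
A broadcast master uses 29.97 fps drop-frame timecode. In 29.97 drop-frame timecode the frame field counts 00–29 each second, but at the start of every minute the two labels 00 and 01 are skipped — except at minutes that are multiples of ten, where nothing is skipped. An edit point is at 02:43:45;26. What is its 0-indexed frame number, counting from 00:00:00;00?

294482

As if non-drop at 30 labels/s: (2 × 3600 + 43 × 60 + 45) × 30 + 26 = 294776.
Minute boundaries passed: 163; those not divisible by 10: 163 − 16 = 147; dropped labels = 2 × 147 = 294.
Actual frame index = 294776 − 294 = 294482.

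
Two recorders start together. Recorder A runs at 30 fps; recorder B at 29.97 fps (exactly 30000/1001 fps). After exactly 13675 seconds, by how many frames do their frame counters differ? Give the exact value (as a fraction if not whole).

410250/1001 frames

A emits 30 × 13675 = 410250 frames; B emits 30000/1001 × 13675 = 410250000/1001.
Difference = 410250/1001 frames (≈ 409.8402); B is behind A.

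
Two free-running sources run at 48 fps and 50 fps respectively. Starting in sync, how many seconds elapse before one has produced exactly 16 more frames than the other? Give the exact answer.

The gap grows by |50 − 48| = 2 frames per second.
Time for a 16-frame gap: 16 ÷ (2) = 8 s.

8 seconds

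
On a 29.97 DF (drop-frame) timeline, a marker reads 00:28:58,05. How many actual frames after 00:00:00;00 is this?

Complete 10-minute blocks: 2, each 17982 frames → 35964.
Remaining 8 whole minutes in the current block: 1800 + 7 × 1798 = 14386 frames.
Within the current minute: 58 × 30 + 5 − 2 = 1743 (labels ;00/;01 skipped at this minute). Total = 35964 + 14386 + 1743 = 52093.

52093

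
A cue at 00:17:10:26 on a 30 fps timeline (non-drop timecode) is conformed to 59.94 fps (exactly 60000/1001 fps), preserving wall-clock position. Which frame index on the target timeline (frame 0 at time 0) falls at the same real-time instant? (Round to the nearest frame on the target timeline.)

frame 61790

Source frame index: (0×3600 + 17×60 + 10) × 30 + 26 = 30926.
Real time: 30926 / (30) = 15463/15 s.
Target frame: (15463/15) × (60000/1001) = 8836000/143 ≈ 61790.210 → 61790.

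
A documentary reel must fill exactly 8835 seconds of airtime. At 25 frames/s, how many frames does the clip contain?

220875 frames

Frames = 8835 × 25 = 220875.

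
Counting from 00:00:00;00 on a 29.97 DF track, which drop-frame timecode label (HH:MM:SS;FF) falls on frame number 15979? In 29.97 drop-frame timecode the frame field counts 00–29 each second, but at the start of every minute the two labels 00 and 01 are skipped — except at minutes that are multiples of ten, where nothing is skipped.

00:08:53;05

Ten DF minutes hold 17982 frames, so frame 15979 lies in block 0 (frames 0–17981) with 15979 frames into that block.
The block's first minute is 1800 frames and the rest 1798 each; 15979 frames reaches minute 8, so 0 × 18 + 8 × 2 = 16 labels have been skipped so far.
Adding those back, label number 15979 + 16 = 15995 at 30 labels/s is 533 s + 5 f = 0 h 8 min 53 s frame 5, i.e. 00:08:53;05.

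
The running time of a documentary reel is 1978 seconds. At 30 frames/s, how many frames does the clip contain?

Frames = 1978 × 30 = 59340.

59340 frames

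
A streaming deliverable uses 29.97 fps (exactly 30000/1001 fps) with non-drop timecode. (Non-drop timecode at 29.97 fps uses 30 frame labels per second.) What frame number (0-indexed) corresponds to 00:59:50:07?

Total seconds to the label: (0 × 3600 + 59 × 60 + 50) = 3590.
Frame index = 3590 × 30 + 7 = 107707.

frame 107707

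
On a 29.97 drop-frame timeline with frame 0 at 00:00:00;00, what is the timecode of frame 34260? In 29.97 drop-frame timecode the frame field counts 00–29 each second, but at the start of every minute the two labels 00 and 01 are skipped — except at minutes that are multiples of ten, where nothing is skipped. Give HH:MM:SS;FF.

00:19:03;06

Ten DF minutes hold 17982 frames, so frame 34260 lies in block 1 (frames 17982–35963) with 16278 frames into that block.
The block's first minute is 1800 frames and the rest 1798 each; 16278 frames reaches minute 9, so 1 × 18 + 9 × 2 = 36 labels have been skipped so far.
Adding those back, label number 34260 + 36 = 34296 at 30 labels/s is 1143 s + 6 f = 0 h 19 min 3 s frame 6, i.e. 00:19:03;06.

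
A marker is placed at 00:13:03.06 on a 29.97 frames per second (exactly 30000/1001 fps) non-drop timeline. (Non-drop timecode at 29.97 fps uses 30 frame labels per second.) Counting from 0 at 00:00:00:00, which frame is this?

Total seconds to the label: (0 × 3600 + 13 × 60 + 3) = 783.
Frame index = 783 × 30 + 6 = 23496.

frame 23496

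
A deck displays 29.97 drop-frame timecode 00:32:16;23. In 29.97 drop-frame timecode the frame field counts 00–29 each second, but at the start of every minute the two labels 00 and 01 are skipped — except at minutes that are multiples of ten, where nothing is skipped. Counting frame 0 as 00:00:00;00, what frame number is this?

Complete 10-minute blocks: 3, each 17982 frames → 53946.
Remaining 2 whole minutes in the current block: 1800 + 1 × 1798 = 3598 frames.
Within the current minute: 16 × 30 + 23 − 2 = 501 (labels ;00/;01 skipped at this minute). Total = 53946 + 3598 + 501 = 58045.

58045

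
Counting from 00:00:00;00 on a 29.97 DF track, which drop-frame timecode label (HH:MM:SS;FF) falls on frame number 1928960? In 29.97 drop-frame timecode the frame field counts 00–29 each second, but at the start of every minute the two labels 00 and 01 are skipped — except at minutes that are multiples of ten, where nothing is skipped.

17:52:43;00

Ten DF minutes hold 17982 frames, so frame 1928960 lies in block 107 (frames 1924074–1942055) with 4886 frames into that block.
The block's first minute is 1800 frames and the rest 1798 each; 4886 frames reaches minute 2, so 107 × 18 + 2 × 2 = 1930 labels have been skipped so far.
Adding those back, label number 1928960 + 1930 = 1930890 at 30 labels/s is 64363 s + 0 f = 17 h 52 min 43 s frame 0, i.e. 17:52:43;00.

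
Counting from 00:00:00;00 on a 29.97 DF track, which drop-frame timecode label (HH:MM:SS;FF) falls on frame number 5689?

00:03:09;25

Ten DF minutes hold 17982 frames, so frame 5689 lies in block 0 (frames 0–17981) with 5689 frames into that block.
The block's first minute is 1800 frames and the rest 1798 each; 5689 frames reaches minute 3, so 0 × 18 + 3 × 2 = 6 labels have been skipped so far.
Adding those back, label number 5689 + 6 = 5695 at 30 labels/s is 189 s + 25 f = 0 h 3 min 9 s frame 25, i.e. 00:03:09;25.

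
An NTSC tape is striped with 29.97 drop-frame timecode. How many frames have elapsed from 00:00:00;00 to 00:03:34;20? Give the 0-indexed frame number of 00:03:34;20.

Complete 10-minute blocks: 0, each 17982 frames → 0.
Remaining 3 whole minutes in the current block: 1800 + 2 × 1798 = 5396 frames.
Within the current minute: 34 × 30 + 20 − 2 = 1038 (labels ;00/;01 skipped at this minute). Total = 0 + 5396 + 1038 = 6434.

6434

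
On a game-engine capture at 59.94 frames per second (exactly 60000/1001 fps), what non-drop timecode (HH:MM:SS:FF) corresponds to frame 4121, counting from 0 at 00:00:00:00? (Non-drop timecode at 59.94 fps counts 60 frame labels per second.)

00:01:08:41

4121 ÷ 60 = 68 full seconds, remainder 41 frames.
68 s = 0 h 1 min 8 s.
Timecode: 00:01:08:41.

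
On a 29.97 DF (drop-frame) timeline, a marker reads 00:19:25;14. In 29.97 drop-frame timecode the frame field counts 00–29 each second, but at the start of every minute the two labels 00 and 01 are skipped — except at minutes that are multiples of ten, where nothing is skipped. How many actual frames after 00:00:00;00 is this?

As if non-drop at 30 labels/s: (0 × 3600 + 19 × 60 + 25) × 30 + 14 = 34964.
Minute boundaries passed: 19; those not divisible by 10: 19 − 1 = 18; dropped labels = 2 × 18 = 36.
Actual frame index = 34964 − 36 = 34928.

34928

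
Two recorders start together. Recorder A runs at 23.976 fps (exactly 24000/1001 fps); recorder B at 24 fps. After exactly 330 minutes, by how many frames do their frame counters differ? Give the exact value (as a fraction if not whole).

43200/91 frames

330 min = 19800 s.
A emits 24000/1001 × 19800 = 43200000/91 frames; B emits 24 × 19800 = 475200.
Difference = 43200/91 frames (≈ 474.7253); B is ahead of A.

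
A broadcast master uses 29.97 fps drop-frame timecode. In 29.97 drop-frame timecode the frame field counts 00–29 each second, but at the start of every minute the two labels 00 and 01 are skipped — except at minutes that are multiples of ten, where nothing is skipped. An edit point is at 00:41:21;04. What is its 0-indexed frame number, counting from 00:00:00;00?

74360

Complete 10-minute blocks: 4, each 17982 frames → 71928.
Remaining 1 whole minute in the current block: 1800 + 0 × 1798 = 1800 frames.
Within the current minute: 21 × 30 + 4 − 2 = 632 (labels ;00/;01 skipped at this minute). Total = 71928 + 1800 + 632 = 74360.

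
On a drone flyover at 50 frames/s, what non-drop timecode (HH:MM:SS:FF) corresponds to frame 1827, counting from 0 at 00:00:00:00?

00:00:36:27

1827 ÷ 50 = 36 full seconds, remainder 27 frames.
36 s = 0 h 0 min 36 s.
Timecode: 00:00:36:27.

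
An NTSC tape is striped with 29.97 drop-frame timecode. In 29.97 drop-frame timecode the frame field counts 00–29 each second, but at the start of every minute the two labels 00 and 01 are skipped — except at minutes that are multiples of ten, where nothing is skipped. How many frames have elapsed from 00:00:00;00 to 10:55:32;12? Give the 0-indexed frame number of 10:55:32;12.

Complete 10-minute blocks: 65, each 17982 frames → 1168830.
Remaining 5 whole minutes in the current block: 1800 + 4 × 1798 = 8992 frames.
Within the current minute: 32 × 30 + 12 − 2 = 970 (labels ;00/;01 skipped at this minute). Total = 1168830 + 8992 + 970 = 1178792.

1178792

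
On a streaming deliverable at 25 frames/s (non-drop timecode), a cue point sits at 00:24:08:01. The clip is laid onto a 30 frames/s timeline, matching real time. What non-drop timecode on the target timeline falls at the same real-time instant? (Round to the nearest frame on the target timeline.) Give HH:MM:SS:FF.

00:24:08:01

Source frame index: (0×3600 + 24×60 + 8) × 25 + 1 = 36201.
Real time: 36201 / (25) = 36201/25 s.
Target frame: (36201/25) × (30) = 217206/5 ≈ 43441.200 → 43441.
At 30 labels/s: frame 43441 → 00:24:08:01.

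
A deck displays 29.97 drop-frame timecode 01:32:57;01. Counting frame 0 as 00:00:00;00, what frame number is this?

As if non-drop at 30 labels/s: (1 × 3600 + 32 × 60 + 57) × 30 + 1 = 167311.
Minute boundaries passed: 92; those not divisible by 10: 92 − 9 = 83; dropped labels = 2 × 83 = 166.
Actual frame index = 167311 − 166 = 167145.

167145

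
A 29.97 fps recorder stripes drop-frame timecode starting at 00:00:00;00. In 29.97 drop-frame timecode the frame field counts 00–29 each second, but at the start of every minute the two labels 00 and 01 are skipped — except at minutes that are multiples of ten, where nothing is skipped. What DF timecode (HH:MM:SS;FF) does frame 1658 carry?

00:00:55;08

Each 10-minute DF block holds 10 × 60 × 30 − 9 × 2 = 17982 frames. 1658 ÷ 17982 → 0 full blocks, remainder 1658.
Within the partial block the first minute is 1800 frames and each further minute 1798, so 0 further minute boundaries passed. Total skipped labels = 18 × 0 + 2 × 0 = 0.
Non-drop label index = 1658 + 0 = 1658; at 30 labels/s that is 00:00:55:08, i.e. DF 00:00:55;08.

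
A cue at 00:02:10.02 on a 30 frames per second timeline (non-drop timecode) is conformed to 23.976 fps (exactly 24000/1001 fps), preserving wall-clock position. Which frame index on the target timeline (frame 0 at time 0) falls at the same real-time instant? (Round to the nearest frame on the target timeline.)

frame 3118

Source frame index: (0×3600 + 2×60 + 10) × 30 + 2 = 3902.
Real time: 3902 / (30) = 1951/15 s.
Target frame: (1951/15) × (24000/1001) = 3121600/1001 ≈ 3118.482 → 3118.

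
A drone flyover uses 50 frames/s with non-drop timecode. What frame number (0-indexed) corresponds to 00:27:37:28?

82878

Total seconds to the label: (0 × 3600 + 27 × 60 + 37) = 1657.
Frame index = 1657 × 50 + 28 = 82878.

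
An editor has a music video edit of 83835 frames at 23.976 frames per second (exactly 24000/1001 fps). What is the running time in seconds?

Running time = 83835 / (24000/1001) = 3496.618125 s.

3496.618125 seconds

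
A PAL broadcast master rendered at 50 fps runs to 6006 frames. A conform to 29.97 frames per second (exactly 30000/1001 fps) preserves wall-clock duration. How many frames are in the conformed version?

3600 frames

Target frames = source frames × (target rate / source rate) = 6006 × (30000/1001)/(50) = 6006 × 600/1001 = 3600.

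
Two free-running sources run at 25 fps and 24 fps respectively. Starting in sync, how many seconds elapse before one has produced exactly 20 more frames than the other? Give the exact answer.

The gap grows by |24 − 25| = 1 frame per second.
Time for a 20-frame gap: 20 ÷ (1) = 20 s.

20 seconds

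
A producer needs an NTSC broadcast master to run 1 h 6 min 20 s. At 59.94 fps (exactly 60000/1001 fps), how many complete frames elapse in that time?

1 h 6 min 20 s = 3980 s.
Frames = 3980 × 60000/1001 = 238800000/1001 ≈ 238561.4386.
Complete frames: 238561.

238561 frames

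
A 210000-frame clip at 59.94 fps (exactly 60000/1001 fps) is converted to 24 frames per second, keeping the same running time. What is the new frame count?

84084 frames

Target frames = source frames × (target rate / source rate) = 210000 × (24)/(60000/1001) = 210000 × 1001/2500 = 84084.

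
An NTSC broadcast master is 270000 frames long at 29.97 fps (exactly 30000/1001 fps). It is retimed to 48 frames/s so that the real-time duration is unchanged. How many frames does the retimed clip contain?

Target frames = source frames × (target rate / source rate) = 270000 × (48)/(30000/1001) = 270000 × 1001/625 = 432432.

432432 frames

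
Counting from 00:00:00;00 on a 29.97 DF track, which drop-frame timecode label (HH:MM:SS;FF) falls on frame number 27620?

00:15:21;18

Ten DF minutes hold 17982 frames, so frame 27620 lies in block 1 (frames 17982–35963) with 9638 frames into that block.
The block's first minute is 1800 frames and the rest 1798 each; 9638 frames reaches minute 5, so 1 × 18 + 5 × 2 = 28 labels have been skipped so far.
Adding those back, label number 27620 + 28 = 27648 at 30 labels/s is 921 s + 18 f = 0 h 15 min 21 s frame 18, i.e. 00:15:21;18.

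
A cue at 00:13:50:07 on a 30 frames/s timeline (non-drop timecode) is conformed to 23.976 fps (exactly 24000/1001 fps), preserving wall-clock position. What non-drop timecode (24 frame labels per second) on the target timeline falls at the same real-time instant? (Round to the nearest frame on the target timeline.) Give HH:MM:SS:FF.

Source frame index: (0×3600 + 13×60 + 50) × 30 + 7 = 24907.
Real time: 24907 / (30) = 24907/30 s.
Target frame: (24907/30) × (24000/1001) = 19925600/1001 ≈ 19905.694 → 19906.
At 24 labels/s: frame 19906 → 00:13:49:10.

00:13:49:10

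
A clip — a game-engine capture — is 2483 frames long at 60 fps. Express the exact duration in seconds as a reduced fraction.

2483/60 seconds

Running time = 2483 ÷ (60) = 2483 × 1/60 = 2483/60 s.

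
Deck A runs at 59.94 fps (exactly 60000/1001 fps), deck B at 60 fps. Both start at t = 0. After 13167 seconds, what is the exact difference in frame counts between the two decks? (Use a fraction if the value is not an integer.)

A emits 60000/1001 × 13167 = 10260000/13 frames; B emits 60 × 13167 = 790020.
Difference = 10260/13 frames (≈ 789.2308); B is ahead of A.

10260/13 frames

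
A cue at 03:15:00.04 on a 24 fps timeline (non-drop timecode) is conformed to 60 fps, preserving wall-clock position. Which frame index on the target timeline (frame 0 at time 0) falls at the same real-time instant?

frame 702010

Source frame index: (3×3600 + 15×60 + 0) × 24 + 4 = 280804.
Real time: 280804 / (24) = 70201/6 s.
Target frame: (70201/6) × (60) = 702010.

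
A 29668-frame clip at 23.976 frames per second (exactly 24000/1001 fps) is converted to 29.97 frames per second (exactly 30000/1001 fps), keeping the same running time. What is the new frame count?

Target frames = source frames × (target rate / source rate) = 29668 × (30000/1001)/(24000/1001) = 29668 × 5/4 = 37085.

37085 frames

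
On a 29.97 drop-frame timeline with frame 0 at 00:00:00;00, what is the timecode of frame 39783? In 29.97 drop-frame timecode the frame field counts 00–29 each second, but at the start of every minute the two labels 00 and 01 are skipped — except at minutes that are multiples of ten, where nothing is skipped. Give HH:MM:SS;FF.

00:22:07;13

Ten DF minutes hold 17982 frames, so frame 39783 lies in block 2 (frames 35964–53945) with 3819 frames into that block.
The block's first minute is 1800 frames and the rest 1798 each; 3819 frames reaches minute 2, so 2 × 18 + 2 × 2 = 40 labels have been skipped so far.
Adding those back, label number 39783 + 40 = 39823 at 30 labels/s is 1327 s + 13 f = 0 h 22 min 7 s frame 13, i.e. 00:22:07;13.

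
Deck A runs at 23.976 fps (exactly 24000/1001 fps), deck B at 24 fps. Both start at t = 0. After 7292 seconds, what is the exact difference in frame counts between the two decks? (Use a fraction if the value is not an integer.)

A emits 24000/1001 × 7292 = 175008000/1001 frames; B emits 24 × 7292 = 175008.
Difference = 175008/1001 frames (≈ 174.8332); B is ahead of A.

175008/1001 frames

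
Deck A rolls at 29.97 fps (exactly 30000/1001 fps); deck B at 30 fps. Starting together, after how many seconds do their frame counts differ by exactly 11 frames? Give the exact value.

11011/30 seconds

The gap grows by |30 − 30000/1001| = 30/1001 frames per second.
Time for a 11-frame gap: 11 ÷ (30/1001) = 11011/30 s.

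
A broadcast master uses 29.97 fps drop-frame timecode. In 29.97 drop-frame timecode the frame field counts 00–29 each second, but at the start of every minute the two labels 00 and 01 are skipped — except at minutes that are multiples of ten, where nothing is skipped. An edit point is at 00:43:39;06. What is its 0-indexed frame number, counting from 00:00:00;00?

As if non-drop at 30 labels/s: (0 × 3600 + 43 × 60 + 39) × 30 + 6 = 78576.
Minute boundaries passed: 43; those not divisible by 10: 43 − 4 = 39; dropped labels = 2 × 39 = 78.
Actual frame index = 78576 − 78 = 78498.

78498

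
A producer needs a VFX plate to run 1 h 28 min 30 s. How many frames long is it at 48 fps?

254880 frames

1 h 28 min 30 s = 5310 s.
Frames = 5310 × 48 = 254880.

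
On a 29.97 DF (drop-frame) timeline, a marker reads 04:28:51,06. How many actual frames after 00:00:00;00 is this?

483452

Complete 10-minute blocks: 26, each 17982 frames → 467532.
Remaining 8 whole minutes in the current block: 1800 + 7 × 1798 = 14386 frames.
Within the current minute: 51 × 30 + 6 − 2 = 1534 (labels ;00/;01 skipped at this minute). Total = 467532 + 14386 + 1534 = 483452.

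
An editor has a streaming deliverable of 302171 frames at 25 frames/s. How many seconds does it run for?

12086.84 seconds

Running time = 302171 / (25) = 12086.84 s.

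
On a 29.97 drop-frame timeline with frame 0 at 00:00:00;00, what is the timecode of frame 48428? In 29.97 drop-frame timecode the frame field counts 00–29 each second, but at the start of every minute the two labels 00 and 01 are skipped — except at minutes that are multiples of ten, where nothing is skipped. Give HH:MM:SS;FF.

00:26:55;26

Ten DF minutes hold 17982 frames, so frame 48428 lies in block 2 (frames 35964–53945) with 12464 frames into that block.
The block's first minute is 1800 frames and the rest 1798 each; 12464 frames reaches minute 6, so 2 × 18 + 6 × 2 = 48 labels have been skipped so far.
Adding those back, label number 48428 + 48 = 48476 at 30 labels/s is 1615 s + 26 f = 0 h 26 min 55 s frame 26, i.e. 00:26:55;26.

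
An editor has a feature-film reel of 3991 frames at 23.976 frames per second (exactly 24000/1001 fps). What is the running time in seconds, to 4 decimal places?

166.4580 seconds

Running time = 3991 × 1001/24000 = 3994991/24000 s ≈ 166.4580 s.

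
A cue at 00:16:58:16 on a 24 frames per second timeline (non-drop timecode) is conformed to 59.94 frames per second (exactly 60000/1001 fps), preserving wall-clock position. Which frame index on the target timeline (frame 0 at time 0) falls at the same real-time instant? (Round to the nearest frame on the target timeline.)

frame 61059

Source frame index: (0×3600 + 16×60 + 58) × 24 + 16 = 24448.
Real time: 24448 / (24) = 3056/3 s.
Target frame: (3056/3) × (60000/1001) = 61120000/1001 ≈ 61058.941 → 61059.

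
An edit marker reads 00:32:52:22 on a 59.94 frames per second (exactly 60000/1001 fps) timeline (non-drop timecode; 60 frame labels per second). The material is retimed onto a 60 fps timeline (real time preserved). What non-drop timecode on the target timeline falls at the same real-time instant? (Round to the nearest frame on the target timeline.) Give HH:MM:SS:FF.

Source frame index: (0×3600 + 32×60 + 52) × 60 + 22 = 118342.
Real time: 118342 / (60000/1001) = 59230171/30000 s.
Target frame: (59230171/30000) × (60) = 59230171/500 ≈ 118460.342 → 118460.
At 60 labels/s: frame 118460 → 00:32:54:20.

00:32:54:20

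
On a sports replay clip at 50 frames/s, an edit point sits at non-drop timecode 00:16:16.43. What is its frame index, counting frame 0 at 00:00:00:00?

Total seconds to the label: (0 × 3600 + 16 × 60 + 16) = 976.
Frame index = 976 × 50 + 43 = 48843.

frame 48843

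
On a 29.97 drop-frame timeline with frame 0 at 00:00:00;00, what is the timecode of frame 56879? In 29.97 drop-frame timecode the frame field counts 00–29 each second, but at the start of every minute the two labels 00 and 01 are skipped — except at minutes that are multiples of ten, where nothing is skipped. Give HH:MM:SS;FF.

Ten DF minutes hold 17982 frames, so frame 56879 lies in block 3 (frames 53946–71927) with 2933 frames into that block.
The block's first minute is 1800 frames and the rest 1798 each; 2933 frames reaches minute 1, so 3 × 18 + 1 × 2 = 56 labels have been skipped so far.
Adding those back, label number 56879 + 56 = 56935 at 30 labels/s is 1897 s + 25 f = 0 h 31 min 37 s frame 25, i.e. 00:31:37;25.

00:31:37;25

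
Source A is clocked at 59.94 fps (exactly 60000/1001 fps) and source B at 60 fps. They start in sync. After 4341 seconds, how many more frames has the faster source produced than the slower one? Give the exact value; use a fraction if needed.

A emits 60000/1001 × 4341 = 260460000/1001 frames; B emits 60 × 4341 = 260460.
Difference = 260460/1001 frames (≈ 260.1998); B is ahead of A.

260460/1001 frames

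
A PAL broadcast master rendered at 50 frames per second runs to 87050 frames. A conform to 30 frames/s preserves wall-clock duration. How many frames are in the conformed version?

52230 frames

Target frames = source frames × (target rate / source rate) = 87050 × (30)/(50) = 87050 × 3/5 = 52230.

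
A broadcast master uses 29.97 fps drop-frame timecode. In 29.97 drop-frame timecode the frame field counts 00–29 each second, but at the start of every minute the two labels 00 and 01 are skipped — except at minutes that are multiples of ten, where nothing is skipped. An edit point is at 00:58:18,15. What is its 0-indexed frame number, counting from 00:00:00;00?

104849

As if non-drop at 30 labels/s: (0 × 3600 + 58 × 60 + 18) × 30 + 15 = 104955.
Minute boundaries passed: 58; those not divisible by 10: 58 − 5 = 53; dropped labels = 2 × 53 = 106.
Actual frame index = 104955 − 106 = 104849.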